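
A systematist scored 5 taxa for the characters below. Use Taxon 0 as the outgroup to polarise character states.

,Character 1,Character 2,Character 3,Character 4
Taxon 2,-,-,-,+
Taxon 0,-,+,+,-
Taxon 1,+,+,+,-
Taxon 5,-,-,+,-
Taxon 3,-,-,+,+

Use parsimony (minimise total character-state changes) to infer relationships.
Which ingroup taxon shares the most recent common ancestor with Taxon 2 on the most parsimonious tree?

Character polarity is set by the outgroup: the derived state is whichever differs from the outgroup's state, so for Character 2, Character 3 the derived state is '-', and for the remaining characters it is '+'.
Character 1 (derived state '+') is unique to Taxon 1 (autapomorphy; uninformative for grouping).
Character 2: derived state '-' in Taxon 2, Taxon 3, and Taxon 5 only — synapomorphy for {Taxon 2, Taxon 3, Taxon 5}.
Character 3: derived state '-' in Taxon 2 only — an autapomorphy, so it tells us nothing about relationships among taxa.
Character 4 (derived state '+') is shared by Taxon 2 and Taxon 3 — a synapomorphy uniting that clade.
Most parsimonious ingroup topology: (((Taxon 2,Taxon 3),Taxon 5),Taxon 1).
Taxon 2 and Taxon 3 form a cherry on this tree, so they are sister taxa.

Taxon 3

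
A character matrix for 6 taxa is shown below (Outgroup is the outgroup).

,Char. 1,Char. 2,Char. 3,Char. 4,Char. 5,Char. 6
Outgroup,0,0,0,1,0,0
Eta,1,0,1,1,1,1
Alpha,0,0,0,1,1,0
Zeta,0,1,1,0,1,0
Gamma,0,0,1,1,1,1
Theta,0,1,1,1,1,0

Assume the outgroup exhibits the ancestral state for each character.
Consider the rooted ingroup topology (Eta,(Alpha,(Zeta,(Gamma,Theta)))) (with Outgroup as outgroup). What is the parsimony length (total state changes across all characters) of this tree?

Map each character onto (Eta,(Alpha,(Zeta,(Gamma,Theta)))) (rooted by Outgroup) and count the minimum state changes it requires (Fitch parsimony):
Char. 1: 1; Char. 2: 2; Char. 3: 2; Char. 4: 1; Char. 5: 1; Char. 6: 2.
Total tree length = 9.

9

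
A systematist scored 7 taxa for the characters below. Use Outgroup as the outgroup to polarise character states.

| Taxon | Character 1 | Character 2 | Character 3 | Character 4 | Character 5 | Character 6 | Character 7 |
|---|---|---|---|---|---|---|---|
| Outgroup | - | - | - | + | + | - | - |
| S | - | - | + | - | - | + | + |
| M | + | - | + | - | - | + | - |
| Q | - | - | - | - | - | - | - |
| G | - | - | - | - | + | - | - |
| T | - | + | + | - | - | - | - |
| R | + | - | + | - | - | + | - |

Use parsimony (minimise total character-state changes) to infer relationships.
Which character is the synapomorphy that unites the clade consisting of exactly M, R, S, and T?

Character polarity is set by the outgroup: the derived state is whichever differs from the outgroup's state, so for Character 4, Character 5 the derived state is '-', and for the remaining characters it is '+'.
Character 1: derived state '+' in M and R only — synapomorphy for {M, R}.
Character 2: derived state '+' in T only — an autapomorphy, so it tells us nothing about relationships among taxa.
Only M, R, S, and T show the derived state '+' for Character 3, supporting them as a clade.
Character 4 (derived state '-') is shared by all ingroup taxa — unites the whole ingroup.
Only M, Q, R, S, and T show the derived state '-' for Character 5, supporting them as a clade.
Character 6: derived state '+' in M, R, and S only — synapomorphy for {M, R, S}.
Character 7 (derived state '+') is unique to S (autapomorphy; uninformative for grouping).
Most parsimonious ingroup topology: ((((S,(M,R)),T),Q),G).
The clade {M, R, S, T} is supported by Character 3: its derived state '+' occurs in exactly those taxa and in no other taxon (including the outgroup).

Character 3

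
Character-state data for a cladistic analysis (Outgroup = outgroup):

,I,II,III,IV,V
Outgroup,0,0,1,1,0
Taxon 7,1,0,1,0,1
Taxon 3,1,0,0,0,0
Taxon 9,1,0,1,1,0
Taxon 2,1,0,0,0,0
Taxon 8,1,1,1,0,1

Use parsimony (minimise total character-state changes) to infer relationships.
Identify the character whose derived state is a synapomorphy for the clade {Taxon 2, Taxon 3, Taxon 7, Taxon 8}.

IV

Character polarity is set by the outgroup: the derived state is whichever differs from the outgroup's state, so for III, IV the derived state is '0', and for the remaining characters it is '1'.
I (derived state '1') is shared by all ingroup taxa — unites the whole ingroup.
II (derived state '1') is unique to Taxon 8 (autapomorphy; uninformative for grouping).
III (derived state '0') is shared by Taxon 2 and Taxon 3 — a synapomorphy uniting that clade.
Only Taxon 2, Taxon 3, Taxon 7, and Taxon 8 show the derived state '0' for IV, supporting them as a clade.
V: derived state '1' in Taxon 7 and Taxon 8 only — synapomorphy for {Taxon 7, Taxon 8}.
Most parsimonious ingroup topology: (((Taxon 7,Taxon 8),(Taxon 3,Taxon 2)),Taxon 9).
The clade {Taxon 2, Taxon 3, Taxon 7, Taxon 8} is supported by IV: its derived state '0' occurs in exactly those taxa and in no other taxon (including the outgroup).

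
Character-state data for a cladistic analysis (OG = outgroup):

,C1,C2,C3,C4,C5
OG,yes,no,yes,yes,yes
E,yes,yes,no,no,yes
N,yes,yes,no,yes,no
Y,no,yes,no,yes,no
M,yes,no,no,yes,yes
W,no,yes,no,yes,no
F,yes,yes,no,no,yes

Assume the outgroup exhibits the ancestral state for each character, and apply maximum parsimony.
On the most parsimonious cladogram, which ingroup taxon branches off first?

Character polarity is set by the outgroup: the derived state is whichever differs from the outgroup's state, so for C1, C3, C4, C5 the derived state is 'no', and for the remaining characters it is 'yes'.
Only W and Y show the derived state 'no' for C1, supporting them as a clade.
C2 (derived state 'yes') is shared by E, F, N, W, and Y — a synapomorphy uniting that clade.
C3 (derived state 'no') is shared by all ingroup taxa — unites the whole ingroup.
Only E and F show the derived state 'no' for C4, supporting them as a clade.
Only N, W, and Y show the derived state 'no' for C5, supporting them as a clade.
Most parsimonious ingroup topology: (((E,F),(N,(Y,W))),M).
M is sister to the clade containing all other ingroup taxa, so it is the earliest-diverging (most basal) ingroup lineage.

M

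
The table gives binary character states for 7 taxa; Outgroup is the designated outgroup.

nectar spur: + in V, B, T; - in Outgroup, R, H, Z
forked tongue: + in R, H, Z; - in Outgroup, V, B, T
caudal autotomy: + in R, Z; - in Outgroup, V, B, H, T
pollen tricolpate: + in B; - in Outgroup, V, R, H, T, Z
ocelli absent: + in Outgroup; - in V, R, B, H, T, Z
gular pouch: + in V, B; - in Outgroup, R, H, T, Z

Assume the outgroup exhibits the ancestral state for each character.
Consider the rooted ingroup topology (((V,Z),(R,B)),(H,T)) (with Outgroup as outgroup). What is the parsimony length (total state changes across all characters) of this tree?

12

Map each character onto (((V,Z),(R,B)),(H,T)) (rooted by Outgroup) and count the minimum state changes it requires (Fitch parsimony):
nectar spur: 3; forked tongue: 3; caudal autotomy: 2; pollen tricolpate: 1; ocelli absent: 1; gular pouch: 2.
Total tree length = 12.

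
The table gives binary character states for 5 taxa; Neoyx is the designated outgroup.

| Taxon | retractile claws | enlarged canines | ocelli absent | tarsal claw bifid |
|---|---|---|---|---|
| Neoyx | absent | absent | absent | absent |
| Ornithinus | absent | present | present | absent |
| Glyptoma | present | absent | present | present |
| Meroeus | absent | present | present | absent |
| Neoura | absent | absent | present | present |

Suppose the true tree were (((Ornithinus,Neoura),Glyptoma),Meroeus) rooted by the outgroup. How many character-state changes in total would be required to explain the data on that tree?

6

Map each character onto (((Ornithinus,Neoura),Glyptoma),Meroeus) (rooted by Neoyx) and count the minimum state changes it requires (Fitch parsimony):
retractile claws: 1; enlarged canines: 2; ocelli absent: 1; tarsal claw bifid: 2.
Total tree length = 6.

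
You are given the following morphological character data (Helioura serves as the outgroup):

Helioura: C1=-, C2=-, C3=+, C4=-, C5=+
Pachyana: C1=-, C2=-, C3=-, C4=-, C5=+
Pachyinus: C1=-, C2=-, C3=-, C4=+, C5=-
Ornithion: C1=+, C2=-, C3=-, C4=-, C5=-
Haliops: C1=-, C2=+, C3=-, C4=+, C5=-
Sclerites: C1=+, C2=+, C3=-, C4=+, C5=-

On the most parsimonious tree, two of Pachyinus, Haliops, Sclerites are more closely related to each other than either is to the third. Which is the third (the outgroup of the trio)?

Pachyinus

Character polarity is set by the outgroup: the derived state is whichever differs from the outgroup's state, so for C3, C5 the derived state is '-', and for the remaining characters it is '+'.
C1 groups Ornithion and Sclerites, which is incompatible with the clades supported by the remaining characters; treating it as convergent (homoplasy) costs fewer steps than any alternative tree.
Only Haliops and Sclerites show the derived state '+' for C2, supporting them as a clade.
All ingroup taxa share the derived state '-' for C3; it defines the ingroup but does not resolve relationships within it.
C4 (derived state '+') is shared by Haliops, Pachyinus, and Sclerites — a synapomorphy uniting that clade.
C5 (derived state '-') is shared by Haliops, Ornithion, Pachyinus, and Sclerites — a synapomorphy uniting that clade.
Most parsimonious ingroup topology: (Pachyana,((Pachyinus,(Haliops,Sclerites)),Ornithion)).
Sclerites and Haliops share a more recent common ancestor with each other than either does with Pachyinus, so Pachyinus is the least closely related of the three.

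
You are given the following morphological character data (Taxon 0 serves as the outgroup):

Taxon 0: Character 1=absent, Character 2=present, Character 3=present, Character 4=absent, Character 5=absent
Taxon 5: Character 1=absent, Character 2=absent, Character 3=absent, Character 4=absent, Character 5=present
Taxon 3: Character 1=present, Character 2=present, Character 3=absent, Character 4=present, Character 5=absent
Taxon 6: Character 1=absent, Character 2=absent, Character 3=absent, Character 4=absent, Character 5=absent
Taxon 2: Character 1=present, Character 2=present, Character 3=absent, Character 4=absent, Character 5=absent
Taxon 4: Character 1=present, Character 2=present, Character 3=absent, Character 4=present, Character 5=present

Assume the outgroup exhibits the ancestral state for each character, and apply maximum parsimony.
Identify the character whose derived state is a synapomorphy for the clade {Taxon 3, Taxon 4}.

Character 4

Character polarity is set by the outgroup: the derived state is whichever differs from the outgroup's state, so for Character 2, Character 3 the derived state is 'absent', and for the remaining characters it is 'present'.
Only Taxon 2, Taxon 3, and Taxon 4 show the derived state 'present' for Character 1, supporting them as a clade.
Only Taxon 5 and Taxon 6 show the derived state 'absent' for Character 2, supporting them as a clade.
Character 3 (derived state 'absent') is shared by all ingroup taxa — unites the whole ingroup.
Character 4 (derived state 'present') is shared by Taxon 3 and Taxon 4 — a synapomorphy uniting that clade.
Character 5 groups Taxon 4 and Taxon 5, which is incompatible with the clades supported by the remaining characters; treating it as convergent (homoplasy) costs fewer steps than any alternative tree.
Most parsimonious ingroup topology: ((Taxon 5,Taxon 6),((Taxon 3,Taxon 4),Taxon 2)).
The clade {Taxon 3, Taxon 4} is supported by Character 4: its derived state 'present' occurs in exactly those taxa and in no other taxon (including the outgroup).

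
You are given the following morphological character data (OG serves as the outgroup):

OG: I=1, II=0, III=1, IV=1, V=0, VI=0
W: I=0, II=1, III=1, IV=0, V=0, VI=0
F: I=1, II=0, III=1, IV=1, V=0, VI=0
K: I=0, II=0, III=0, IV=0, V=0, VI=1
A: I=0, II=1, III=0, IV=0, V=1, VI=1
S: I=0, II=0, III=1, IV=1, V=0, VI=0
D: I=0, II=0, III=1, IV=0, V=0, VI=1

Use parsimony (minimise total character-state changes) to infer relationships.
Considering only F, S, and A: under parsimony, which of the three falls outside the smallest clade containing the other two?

Character polarity is set by the outgroup: the derived state is whichever differs from the outgroup's state, so for I, III, IV the derived state is '0', and for the remaining characters it is '1'.
Only A, D, K, S, and W show the derived state '0' for I, supporting them as a clade.
II groups A and W, which is incompatible with the clades supported by the remaining characters; treating it as convergent (homoplasy) costs fewer steps than any alternative tree.
III: derived state '0' in A and K only — synapomorphy for {A, K}.
Only A, D, K, and W show the derived state '0' for IV, supporting them as a clade.
V (derived state '1') is unique to A (autapomorphy; uninformative for grouping).
VI: derived state '1' in A, D, and K only — synapomorphy for {A, D, K}.
Most parsimonious ingroup topology: ((S,(((K,A),D),W)),F).
A and S share a more recent common ancestor with each other than either does with F, so F is the least closely related of the three.

F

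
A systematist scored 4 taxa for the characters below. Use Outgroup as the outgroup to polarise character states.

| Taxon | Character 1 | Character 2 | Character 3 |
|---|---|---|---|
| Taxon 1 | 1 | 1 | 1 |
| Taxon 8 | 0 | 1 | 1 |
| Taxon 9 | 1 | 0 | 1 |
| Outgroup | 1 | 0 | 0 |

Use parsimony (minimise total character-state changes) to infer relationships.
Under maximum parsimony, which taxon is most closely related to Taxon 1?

Taxon 8

Character polarity is set by the outgroup: the derived state is whichever differs from the outgroup's state, so for Character 1 the derived state is '0', and for the remaining characters it is '1'.
Character 1: derived state '0' in Taxon 8 only — an autapomorphy, so it tells us nothing about relationships among taxa.
Only Taxon 1 and Taxon 8 show the derived state '1' for Character 2, supporting them as a clade.
Character 3 (derived state '1') is shared by all ingroup taxa — unites the whole ingroup.
Most parsimonious ingroup topology: (Taxon 9,(Taxon 8,Taxon 1)).
Taxon 1 and Taxon 8 form a cherry on this tree, so they are sister taxa.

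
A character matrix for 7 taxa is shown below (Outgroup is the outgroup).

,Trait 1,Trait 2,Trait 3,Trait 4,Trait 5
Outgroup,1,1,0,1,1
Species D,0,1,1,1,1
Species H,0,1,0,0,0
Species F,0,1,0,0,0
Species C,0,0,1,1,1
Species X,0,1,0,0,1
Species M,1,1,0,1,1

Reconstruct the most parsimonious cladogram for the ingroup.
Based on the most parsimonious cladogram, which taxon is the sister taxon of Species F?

Species H

Character polarity is set by the outgroup: the derived state is whichever differs from the outgroup's state, so for Trait 1, Trait 2, Trait 4, Trait 5 the derived state is '0', and for the remaining characters it is '1'.
Only Species C, Species D, Species F, Species H, and Species X show the derived state '0' for Trait 1, supporting them as a clade.
Trait 2: derived state '0' in Species C only — an autapomorphy, so it tells us nothing about relationships among taxa.
Trait 3 (derived state '1') is shared by Species C and Species D — a synapomorphy uniting that clade.
Only Species F, Species H, and Species X show the derived state '0' for Trait 4, supporting them as a clade.
Trait 5: derived state '0' in Species F and Species H only — synapomorphy for {Species F, Species H}.
Most parsimonious ingroup topology: (((Species D,Species C),((Species H,Species F),Species X)),Species M).
Species F and Species H form a cherry on this tree, so they are sister taxa.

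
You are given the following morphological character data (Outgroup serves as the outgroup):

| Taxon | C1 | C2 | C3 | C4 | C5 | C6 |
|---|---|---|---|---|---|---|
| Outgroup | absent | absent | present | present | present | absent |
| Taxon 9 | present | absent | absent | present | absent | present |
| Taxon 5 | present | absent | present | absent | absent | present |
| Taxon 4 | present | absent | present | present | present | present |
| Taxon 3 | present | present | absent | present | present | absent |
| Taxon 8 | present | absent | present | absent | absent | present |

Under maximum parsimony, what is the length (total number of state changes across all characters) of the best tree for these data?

7

Character polarity is set by the outgroup: the derived state is whichever differs from the outgroup's state, so for C3, C4, C5 the derived state is 'absent', and for the remaining characters it is 'present'.
C1 (derived state 'present') is shared by all ingroup taxa — unites the whole ingroup.
C2 (derived state 'present') is unique to Taxon 3 (autapomorphy; uninformative for grouping).
C3 (state 'absent') occurs in Taxon 3 and Taxon 9 but conflicts with the nesting implied by the other characters — most parsimoniously interpreted as homoplasy.
C4 (derived state 'absent') is shared by Taxon 5 and Taxon 8 — a synapomorphy uniting that clade.
C5 (derived state 'absent') is shared by Taxon 5, Taxon 8, and Taxon 9 — a synapomorphy uniting that clade.
C6: derived state 'present' in Taxon 4, Taxon 5, Taxon 8, and Taxon 9 only — synapomorphy for {Taxon 4, Taxon 5, Taxon 8, Taxon 9}.
Most parsimonious ingroup topology: ((((Taxon 8,Taxon 5),Taxon 9),Taxon 4),Taxon 3).
Changes per character on this tree: C1: 1; C2: 1; C3: 2; C4: 1; C5: 1; C6: 1.
Total = 7.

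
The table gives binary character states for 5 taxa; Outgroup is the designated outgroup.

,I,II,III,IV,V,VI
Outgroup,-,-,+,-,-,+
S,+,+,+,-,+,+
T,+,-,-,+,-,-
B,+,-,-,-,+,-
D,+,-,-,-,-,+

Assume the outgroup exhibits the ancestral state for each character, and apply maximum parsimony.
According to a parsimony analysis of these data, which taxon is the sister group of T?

Character polarity is set by the outgroup: the derived state is whichever differs from the outgroup's state, so for III, VI the derived state is '-', and for the remaining characters it is '+'.
All ingroup taxa share the derived state '+' for I; it defines the ingroup but does not resolve relationships within it.
II (derived state '+') is unique to S (autapomorphy; uninformative for grouping).
III (derived state '-') is shared by B, D, and T — a synapomorphy uniting that clade.
IV: derived state '+' in T only — an autapomorphy, so it tells us nothing about relationships among taxa.
V groups B and S, which is incompatible with the clades supported by the remaining characters; treating it as convergent (homoplasy) costs fewer steps than any alternative tree.
VI (derived state '-') is shared by B and T — a synapomorphy uniting that clade.
Most parsimonious ingroup topology: (S,((T,B),D)).
T and B form a cherry on this tree, so they are sister taxa.

B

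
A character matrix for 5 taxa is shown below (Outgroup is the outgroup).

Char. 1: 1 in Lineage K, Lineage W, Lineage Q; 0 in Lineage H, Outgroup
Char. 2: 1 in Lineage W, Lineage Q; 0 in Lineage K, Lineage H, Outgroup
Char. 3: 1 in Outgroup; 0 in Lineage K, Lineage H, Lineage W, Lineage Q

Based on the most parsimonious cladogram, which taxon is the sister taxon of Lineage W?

Lineage Q

Character polarity is set by the outgroup: the derived state is whichever differs from the outgroup's state, so for Char. 3 the derived state is '0', and for the remaining characters it is '1'.
Only Lineage K, Lineage Q, and Lineage W show the derived state '1' for Char. 1, supporting them as a clade.
Char. 2 (derived state '1') is shared by Lineage Q and Lineage W — a synapomorphy uniting that clade.
All ingroup taxa share the derived state '0' for Char. 3; it defines the ingroup but does not resolve relationships within it.
Most parsimonious ingroup topology: (((Lineage Q,Lineage W),Lineage K),Lineage H).
Lineage W and Lineage Q form a cherry on this tree, so they are sister taxa.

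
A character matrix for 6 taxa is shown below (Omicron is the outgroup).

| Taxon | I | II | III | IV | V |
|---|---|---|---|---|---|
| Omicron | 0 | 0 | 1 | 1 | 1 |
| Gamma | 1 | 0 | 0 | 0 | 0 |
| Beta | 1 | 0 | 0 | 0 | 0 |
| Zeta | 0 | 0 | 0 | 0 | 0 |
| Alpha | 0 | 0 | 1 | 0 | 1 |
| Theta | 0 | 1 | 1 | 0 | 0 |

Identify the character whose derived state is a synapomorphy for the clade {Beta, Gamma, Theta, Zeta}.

Character polarity is set by the outgroup: the derived state is whichever differs from the outgroup's state, so for III, IV, V the derived state is '0', and for the remaining characters it is '1'.
I: derived state '1' in Beta and Gamma only — synapomorphy for {Beta, Gamma}.
II (derived state '1') is unique to Theta (autapomorphy; uninformative for grouping).
III (derived state '0') is shared by Beta, Gamma, and Zeta — a synapomorphy uniting that clade.
All ingroup taxa share the derived state '0' for IV; it defines the ingroup but does not resolve relationships within it.
V: derived state '0' in Beta, Gamma, Theta, and Zeta only — synapomorphy for {Beta, Gamma, Theta, Zeta}.
Most parsimonious ingroup topology: ((((Gamma,Beta),Zeta),Theta),Alpha).
The clade {Beta, Gamma, Theta, Zeta} is supported by V: its derived state '0' occurs in exactly those taxa and in no other taxon (including the outgroup).

V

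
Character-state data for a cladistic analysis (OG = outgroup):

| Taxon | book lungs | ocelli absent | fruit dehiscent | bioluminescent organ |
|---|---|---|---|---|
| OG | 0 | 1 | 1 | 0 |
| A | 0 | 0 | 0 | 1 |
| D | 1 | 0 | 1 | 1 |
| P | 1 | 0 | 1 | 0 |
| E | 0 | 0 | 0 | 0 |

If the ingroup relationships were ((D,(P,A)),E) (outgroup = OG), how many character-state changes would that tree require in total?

7

Map each character onto ((D,(P,A)),E) (rooted by OG) and count the minimum state changes it requires (Fitch parsimony):
book lungs: 2; ocelli absent: 1; fruit dehiscent: 2; bioluminescent organ: 2.
Total tree length = 7.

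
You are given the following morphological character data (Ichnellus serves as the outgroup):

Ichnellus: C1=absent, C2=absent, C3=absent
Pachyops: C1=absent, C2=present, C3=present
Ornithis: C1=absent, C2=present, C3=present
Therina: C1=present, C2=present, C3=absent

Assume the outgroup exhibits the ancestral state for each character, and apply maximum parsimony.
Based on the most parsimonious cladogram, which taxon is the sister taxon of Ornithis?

The outgroup has state 'absent' for every character, so 'present' is the derived state throughout.
C1 (derived state 'present') is unique to Therina (autapomorphy; uninformative for grouping).
All ingroup taxa share the derived state 'present' for C2; it defines the ingroup but does not resolve relationships within it.
C3 (derived state 'present') is shared by Ornithis and Pachyops — a synapomorphy uniting that clade.
Most parsimonious ingroup topology: ((Pachyops,Ornithis),Therina).
Ornithis and Pachyops form a cherry on this tree, so they are sister taxa.

Pachyops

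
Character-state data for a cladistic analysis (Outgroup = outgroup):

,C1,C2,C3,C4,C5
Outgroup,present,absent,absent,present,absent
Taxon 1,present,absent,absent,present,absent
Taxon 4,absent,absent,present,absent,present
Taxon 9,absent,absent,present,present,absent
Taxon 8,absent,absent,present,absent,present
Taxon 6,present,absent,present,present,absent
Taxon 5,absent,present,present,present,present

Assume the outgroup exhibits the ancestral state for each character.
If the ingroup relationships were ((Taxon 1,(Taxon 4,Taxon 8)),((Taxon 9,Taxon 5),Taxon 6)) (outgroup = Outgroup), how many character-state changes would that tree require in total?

8

Map each character onto ((Taxon 1,(Taxon 4,Taxon 8)),((Taxon 9,Taxon 5),Taxon 6)) (rooted by Outgroup) and count the minimum state changes it requires (Fitch parsimony):
C1: 2; C2: 1; C3: 2; C4: 1; C5: 2.
Total tree length = 8.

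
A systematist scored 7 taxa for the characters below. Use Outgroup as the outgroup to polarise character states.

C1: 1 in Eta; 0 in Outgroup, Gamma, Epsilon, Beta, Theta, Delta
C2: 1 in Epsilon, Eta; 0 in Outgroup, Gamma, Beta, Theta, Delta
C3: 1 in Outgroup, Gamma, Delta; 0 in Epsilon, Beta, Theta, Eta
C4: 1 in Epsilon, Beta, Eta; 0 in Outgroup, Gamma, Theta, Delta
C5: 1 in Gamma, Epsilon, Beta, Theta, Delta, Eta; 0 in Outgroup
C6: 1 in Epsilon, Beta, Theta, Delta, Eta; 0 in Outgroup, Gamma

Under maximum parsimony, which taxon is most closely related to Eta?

Epsilon

Character polarity is set by the outgroup: the derived state is whichever differs from the outgroup's state, so for C3 the derived state is '0', and for the remaining characters it is '1'.
C1 (derived state '1') is unique to Eta (autapomorphy; uninformative for grouping).
C2 (derived state '1') is shared by Epsilon and Eta — a synapomorphy uniting that clade.
Only Beta, Epsilon, Eta, and Theta show the derived state '0' for C3, supporting them as a clade.
C4: derived state '1' in Beta, Epsilon, and Eta only — synapomorphy for {Beta, Epsilon, Eta}.
C5 (derived state '1') is shared by all ingroup taxa — unites the whole ingroup.
C6: derived state '1' in Beta, Delta, Epsilon, Eta, and Theta only — synapomorphy for {Beta, Delta, Epsilon, Eta, Theta}.
Most parsimonious ingroup topology: (Gamma,((((Epsilon,Eta),Beta),Theta),Delta)).
Eta and Epsilon form a cherry on this tree, so they are sister taxa.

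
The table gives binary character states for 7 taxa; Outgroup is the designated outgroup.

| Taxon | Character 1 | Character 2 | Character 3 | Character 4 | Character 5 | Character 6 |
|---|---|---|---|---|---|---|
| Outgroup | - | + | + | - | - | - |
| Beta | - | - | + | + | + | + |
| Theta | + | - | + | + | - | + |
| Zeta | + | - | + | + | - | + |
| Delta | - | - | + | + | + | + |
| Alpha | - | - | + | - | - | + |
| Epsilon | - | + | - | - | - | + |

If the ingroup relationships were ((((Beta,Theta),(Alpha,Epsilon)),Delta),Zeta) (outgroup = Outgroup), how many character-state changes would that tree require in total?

10

Map each character onto ((((Beta,Theta),(Alpha,Epsilon)),Delta),Zeta) (rooted by Outgroup) and count the minimum state changes it requires (Fitch parsimony):
Character 1: 2; Character 2: 2; Character 3: 1; Character 4: 2; Character 5: 2; Character 6: 1.
Total tree length = 10.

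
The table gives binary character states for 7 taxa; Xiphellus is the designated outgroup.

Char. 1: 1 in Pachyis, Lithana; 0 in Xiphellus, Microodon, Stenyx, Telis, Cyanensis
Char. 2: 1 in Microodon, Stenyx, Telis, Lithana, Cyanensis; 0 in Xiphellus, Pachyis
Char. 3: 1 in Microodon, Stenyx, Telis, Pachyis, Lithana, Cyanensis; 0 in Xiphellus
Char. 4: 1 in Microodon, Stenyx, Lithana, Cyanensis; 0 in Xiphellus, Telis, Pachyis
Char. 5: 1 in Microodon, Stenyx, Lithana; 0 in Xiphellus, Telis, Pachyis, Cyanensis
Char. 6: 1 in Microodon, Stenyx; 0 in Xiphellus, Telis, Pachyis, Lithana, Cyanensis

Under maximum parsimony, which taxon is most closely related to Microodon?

The outgroup has state '0' for every character, so '1' is the derived state throughout.
Char. 1 (state '1') occurs in Lithana and Pachyis but conflicts with the nesting implied by the other characters — most parsimoniously interpreted as homoplasy.
Only Cyanensis, Lithana, Microodon, Stenyx, and Telis show the derived state '1' for Char. 2, supporting them as a clade.
All ingroup taxa share the derived state '1' for Char. 3; it defines the ingroup but does not resolve relationships within it.
Only Cyanensis, Lithana, Microodon, and Stenyx show the derived state '1' for Char. 4, supporting them as a clade.
Only Lithana, Microodon, and Stenyx show the derived state '1' for Char. 5, supporting them as a clade.
Char. 6: derived state '1' in Microodon and Stenyx only — synapomorphy for {Microodon, Stenyx}.
Most parsimonious ingroup topology: (((((Microodon,Stenyx),Lithana),Cyanensis),Telis),Pachyis).
Microodon and Stenyx form a cherry on this tree, so they are sister taxa.

Stenyx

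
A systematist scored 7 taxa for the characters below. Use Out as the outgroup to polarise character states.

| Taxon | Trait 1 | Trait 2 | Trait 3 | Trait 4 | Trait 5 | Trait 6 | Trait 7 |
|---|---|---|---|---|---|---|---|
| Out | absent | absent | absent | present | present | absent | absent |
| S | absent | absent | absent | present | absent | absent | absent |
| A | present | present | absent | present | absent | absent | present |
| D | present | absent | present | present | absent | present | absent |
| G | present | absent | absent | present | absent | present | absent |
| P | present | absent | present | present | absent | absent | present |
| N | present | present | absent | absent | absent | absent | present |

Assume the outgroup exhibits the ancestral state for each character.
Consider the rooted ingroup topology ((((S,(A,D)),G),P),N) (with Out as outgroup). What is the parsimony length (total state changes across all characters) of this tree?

Map each character onto ((((S,(A,D)),G),P),N) (rooted by Out) and count the minimum state changes it requires (Fitch parsimony):
Trait 1: 2; Trait 2: 2; Trait 3: 2; Trait 4: 1; Trait 5: 1; Trait 6: 2; Trait 7: 3.
Total tree length = 13.

13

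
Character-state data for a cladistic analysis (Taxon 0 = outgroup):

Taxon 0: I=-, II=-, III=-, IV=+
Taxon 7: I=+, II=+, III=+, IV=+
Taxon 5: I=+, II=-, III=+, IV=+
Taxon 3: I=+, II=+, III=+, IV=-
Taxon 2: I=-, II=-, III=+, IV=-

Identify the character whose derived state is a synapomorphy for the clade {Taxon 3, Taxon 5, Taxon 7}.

I

Character polarity is set by the outgroup: the derived state is whichever differs from the outgroup's state, so for IV the derived state is '-', and for the remaining characters it is '+'.
Only Taxon 3, Taxon 5, and Taxon 7 show the derived state '+' for I, supporting them as a clade.
Only Taxon 3 and Taxon 7 show the derived state '+' for II, supporting them as a clade.
III (derived state '+') is shared by all ingroup taxa — unites the whole ingroup.
IV groups Taxon 2 and Taxon 3, which is incompatible with the clades supported by the remaining characters; treating it as convergent (homoplasy) costs fewer steps than any alternative tree.
Most parsimonious ingroup topology: (((Taxon 7,Taxon 3),Taxon 5),Taxon 2).
The clade {Taxon 3, Taxon 5, Taxon 7} is supported by I: its derived state '+' occurs in exactly those taxa and in no other taxon (including the outgroup).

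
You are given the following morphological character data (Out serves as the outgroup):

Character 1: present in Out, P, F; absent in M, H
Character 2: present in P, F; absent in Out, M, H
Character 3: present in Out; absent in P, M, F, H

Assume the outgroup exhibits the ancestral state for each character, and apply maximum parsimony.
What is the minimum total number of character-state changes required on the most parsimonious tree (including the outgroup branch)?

Character polarity is set by the outgroup: the derived state is whichever differs from the outgroup's state, so for Character 1, Character 3 the derived state is 'absent', and for the remaining characters it is 'present'.
Character 1: derived state 'absent' in H and M only — synapomorphy for {H, M}.
Only F and P show the derived state 'present' for Character 2, supporting them as a clade.
Character 3 (derived state 'absent') is shared by all ingroup taxa — unites the whole ingroup.
Most parsimonious ingroup topology: ((P,F),(M,H)).
Changes per character on this tree: Character 1: 1; Character 2: 1; Character 3: 1.
Total = 3.

3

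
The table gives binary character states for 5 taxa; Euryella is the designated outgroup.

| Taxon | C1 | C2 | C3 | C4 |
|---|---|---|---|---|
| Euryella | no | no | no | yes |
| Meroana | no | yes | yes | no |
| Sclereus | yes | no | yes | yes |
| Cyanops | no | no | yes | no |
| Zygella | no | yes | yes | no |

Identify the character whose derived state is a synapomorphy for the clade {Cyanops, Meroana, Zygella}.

Character polarity is set by the outgroup: the derived state is whichever differs from the outgroup's state, so for C4 the derived state is 'no', and for the remaining characters it is 'yes'.
C1 (derived state 'yes') is unique to Sclereus (autapomorphy; uninformative for grouping).
C2: derived state 'yes' in Meroana and Zygella only — synapomorphy for {Meroana, Zygella}.
C3 (derived state 'yes') is shared by all ingroup taxa — unites the whole ingroup.
C4 (derived state 'no') is shared by Cyanops, Meroana, and Zygella — a synapomorphy uniting that clade.
Most parsimonious ingroup topology: (((Meroana,Zygella),Cyanops),Sclereus).
The clade {Cyanops, Meroana, Zygella} is supported by C4: its derived state 'no' occurs in exactly those taxa and in no other taxon (including the outgroup).

C4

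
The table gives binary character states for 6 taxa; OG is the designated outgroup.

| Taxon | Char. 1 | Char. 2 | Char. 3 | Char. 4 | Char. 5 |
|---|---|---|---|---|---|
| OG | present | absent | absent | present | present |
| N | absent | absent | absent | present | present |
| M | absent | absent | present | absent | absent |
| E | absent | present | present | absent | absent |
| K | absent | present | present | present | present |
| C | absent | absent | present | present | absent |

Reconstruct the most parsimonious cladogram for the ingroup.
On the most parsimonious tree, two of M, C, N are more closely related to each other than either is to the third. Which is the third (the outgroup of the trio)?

N

Character polarity is set by the outgroup: the derived state is whichever differs from the outgroup's state, so for Char. 1, Char. 4, Char. 5 the derived state is 'absent', and for the remaining characters it is 'present'.
Char. 1 (derived state 'absent') is shared by all ingroup taxa — unites the whole ingroup.
Char. 2 (state 'present') occurs in E and K but conflicts with the nesting implied by the other characters — most parsimoniously interpreted as homoplasy.
Only C, E, K, and M show the derived state 'present' for Char. 3, supporting them as a clade.
Char. 4 (derived state 'absent') is shared by E and M — a synapomorphy uniting that clade.
Char. 5 (derived state 'absent') is shared by C, E, and M — a synapomorphy uniting that clade.
Most parsimonious ingroup topology: (N,(((M,E),C),K)).
M and C share a more recent common ancestor with each other than either does with N, so N is the least closely related of the three.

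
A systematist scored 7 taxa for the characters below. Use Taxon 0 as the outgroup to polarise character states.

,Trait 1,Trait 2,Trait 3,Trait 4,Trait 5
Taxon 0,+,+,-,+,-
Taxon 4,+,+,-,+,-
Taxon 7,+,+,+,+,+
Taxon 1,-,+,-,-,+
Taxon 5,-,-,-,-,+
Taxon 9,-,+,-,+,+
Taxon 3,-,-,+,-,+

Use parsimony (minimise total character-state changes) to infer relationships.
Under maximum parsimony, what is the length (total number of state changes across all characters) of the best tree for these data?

Character polarity is set by the outgroup: the derived state is whichever differs from the outgroup's state, so for Trait 1, Trait 2, Trait 4 the derived state is '-', and for the remaining characters it is '+'.
Only Taxon 1, Taxon 3, Taxon 5, and Taxon 9 show the derived state '-' for Trait 1, supporting them as a clade.
Only Taxon 3 and Taxon 5 show the derived state '-' for Trait 2, supporting them as a clade.
Trait 3 (state '+') occurs in Taxon 3 and Taxon 7 but conflicts with the nesting implied by the other characters — most parsimoniously interpreted as homoplasy.
Trait 4: derived state '-' in Taxon 1, Taxon 3, and Taxon 5 only — synapomorphy for {Taxon 1, Taxon 3, Taxon 5}.
Only Taxon 1, Taxon 3, Taxon 5, Taxon 7, and Taxon 9 show the derived state '+' for Trait 5, supporting them as a clade.
Most parsimonious ingroup topology: (Taxon 4,(Taxon 7,((Taxon 1,(Taxon 5,Taxon 3)),Taxon 9))).
Changes per character on this tree: Trait 1: 1; Trait 2: 1; Trait 3: 2; Trait 4: 1; Trait 5: 1.
Total = 6.

6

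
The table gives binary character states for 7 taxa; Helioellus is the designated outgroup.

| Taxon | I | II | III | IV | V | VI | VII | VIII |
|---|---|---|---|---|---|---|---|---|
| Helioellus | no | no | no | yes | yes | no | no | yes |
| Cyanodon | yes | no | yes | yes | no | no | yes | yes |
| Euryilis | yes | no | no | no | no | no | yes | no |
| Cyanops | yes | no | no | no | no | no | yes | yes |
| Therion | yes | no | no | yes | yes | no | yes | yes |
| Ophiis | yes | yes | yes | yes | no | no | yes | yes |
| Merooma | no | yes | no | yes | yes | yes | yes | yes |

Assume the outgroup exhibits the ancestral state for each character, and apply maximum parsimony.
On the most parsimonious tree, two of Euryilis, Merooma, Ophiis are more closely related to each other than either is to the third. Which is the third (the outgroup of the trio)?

Character polarity is set by the outgroup: the derived state is whichever differs from the outgroup's state, so for IV, V, VIII the derived state is 'no', and for the remaining characters it is 'yes'.
I: derived state 'yes' in Cyanodon, Cyanops, Euryilis, Ophiis, and Therion only — synapomorphy for {Cyanodon, Cyanops, Euryilis, Ophiis, Therion}.
II groups Merooma and Ophiis, which is incompatible with the clades supported by the remaining characters; treating it as convergent (homoplasy) costs fewer steps than any alternative tree.
III: derived state 'yes' in Cyanodon and Ophiis only — synapomorphy for {Cyanodon, Ophiis}.
IV: derived state 'no' in Cyanops and Euryilis only — synapomorphy for {Cyanops, Euryilis}.
V: derived state 'no' in Cyanodon, Cyanops, Euryilis, and Ophiis only — synapomorphy for {Cyanodon, Cyanops, Euryilis, Ophiis}.
VI: derived state 'yes' in Merooma only — an autapomorphy, so it tells us nothing about relationships among taxa.
VII (derived state 'yes') is shared by all ingroup taxa — unites the whole ingroup.
VIII: derived state 'no' in Euryilis only — an autapomorphy, so it tells us nothing about relationships among taxa.
Most parsimonious ingroup topology: ((((Cyanodon,Ophiis),(Euryilis,Cyanops)),Therion),Merooma).
Euryilis and Ophiis share a more recent common ancestor with each other than either does with Merooma, so Merooma is the least closely related of the three.

Merooma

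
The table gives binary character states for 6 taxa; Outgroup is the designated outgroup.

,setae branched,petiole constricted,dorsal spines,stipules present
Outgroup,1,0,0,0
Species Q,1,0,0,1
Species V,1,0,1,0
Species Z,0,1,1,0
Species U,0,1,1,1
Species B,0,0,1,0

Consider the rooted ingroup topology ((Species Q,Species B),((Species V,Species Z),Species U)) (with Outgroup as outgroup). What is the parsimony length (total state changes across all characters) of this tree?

Map each character onto ((Species Q,Species B),((Species V,Species Z),Species U)) (rooted by Outgroup) and count the minimum state changes it requires (Fitch parsimony):
setae branched: 3; petiole constricted: 2; dorsal spines: 2; stipules present: 2.
Total tree length = 9.

9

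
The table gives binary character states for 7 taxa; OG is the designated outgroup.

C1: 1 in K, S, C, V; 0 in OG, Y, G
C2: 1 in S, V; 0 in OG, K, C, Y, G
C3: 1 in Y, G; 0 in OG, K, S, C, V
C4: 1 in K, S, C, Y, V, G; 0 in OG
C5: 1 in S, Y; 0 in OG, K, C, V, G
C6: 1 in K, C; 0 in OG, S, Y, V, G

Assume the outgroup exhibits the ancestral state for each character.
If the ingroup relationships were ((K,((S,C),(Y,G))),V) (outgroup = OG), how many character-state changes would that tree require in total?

Map each character onto ((K,((S,C),(Y,G))),V) (rooted by OG) and count the minimum state changes it requires (Fitch parsimony):
C1: 2; C2: 2; C3: 1; C4: 1; C5: 2; C6: 2.
Total tree length = 10.

10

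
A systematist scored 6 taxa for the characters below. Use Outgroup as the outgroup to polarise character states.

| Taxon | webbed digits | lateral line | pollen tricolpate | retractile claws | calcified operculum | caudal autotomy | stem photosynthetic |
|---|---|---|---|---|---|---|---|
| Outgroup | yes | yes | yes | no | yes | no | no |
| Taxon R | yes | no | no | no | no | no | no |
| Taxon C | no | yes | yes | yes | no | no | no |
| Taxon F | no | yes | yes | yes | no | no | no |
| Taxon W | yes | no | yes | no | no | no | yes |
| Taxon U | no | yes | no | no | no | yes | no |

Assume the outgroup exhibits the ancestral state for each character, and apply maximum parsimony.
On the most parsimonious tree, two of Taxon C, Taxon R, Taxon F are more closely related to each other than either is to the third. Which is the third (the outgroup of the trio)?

Character polarity is set by the outgroup: the derived state is whichever differs from the outgroup's state, so for webbed digits, lateral line, pollen tricolpate, calcified operculum the derived state is 'no', and for the remaining characters it is 'yes'.
webbed digits: derived state 'no' in Taxon C, Taxon F, and Taxon U only — synapomorphy for {Taxon C, Taxon F, Taxon U}.
lateral line: derived state 'no' in Taxon R and Taxon W only — synapomorphy for {Taxon R, Taxon W}.
pollen tricolpate (state 'no') occurs in Taxon R and Taxon U but conflicts with the nesting implied by the other characters — most parsimoniously interpreted as homoplasy.
Only Taxon C and Taxon F show the derived state 'yes' for retractile claws, supporting them as a clade.
calcified operculum (derived state 'no') is shared by all ingroup taxa — unites the whole ingroup.
caudal autotomy: derived state 'yes' in Taxon U only — an autapomorphy, so it tells us nothing about relationships among taxa.
stem photosynthetic: derived state 'yes' in Taxon W only — an autapomorphy, so it tells us nothing about relationships among taxa.
Most parsimonious ingroup topology: ((Taxon R,Taxon W),((Taxon C,Taxon F),Taxon U)).
Taxon F and Taxon C share a more recent common ancestor with each other than either does with Taxon R, so Taxon R is the least closely related of the three.

Taxon R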